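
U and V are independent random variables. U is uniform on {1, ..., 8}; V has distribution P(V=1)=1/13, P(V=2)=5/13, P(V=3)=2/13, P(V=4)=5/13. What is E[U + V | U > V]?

P(U > V) = 67/104.
Summing (U+V)·P(x,y) over outcomes with U > V gives 567/104.
E[U + V | U > V] = (567/104) / (67/104) = 567/67.

567/67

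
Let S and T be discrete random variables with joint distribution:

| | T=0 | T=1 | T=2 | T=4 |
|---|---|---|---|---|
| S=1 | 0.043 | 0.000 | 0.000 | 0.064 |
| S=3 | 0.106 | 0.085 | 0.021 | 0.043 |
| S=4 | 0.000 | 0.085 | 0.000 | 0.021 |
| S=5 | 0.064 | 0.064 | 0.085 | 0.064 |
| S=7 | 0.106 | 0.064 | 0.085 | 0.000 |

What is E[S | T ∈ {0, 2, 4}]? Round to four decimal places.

4.4202

P(T ∈ {0, 2, 4}) = 0.702.
Summing S·P(S=x,T=y) over the conditioning event gives 3.103.
E[S | T ∈ {0, 2, 4}] = (3.103) / (0.702) = 4.4202.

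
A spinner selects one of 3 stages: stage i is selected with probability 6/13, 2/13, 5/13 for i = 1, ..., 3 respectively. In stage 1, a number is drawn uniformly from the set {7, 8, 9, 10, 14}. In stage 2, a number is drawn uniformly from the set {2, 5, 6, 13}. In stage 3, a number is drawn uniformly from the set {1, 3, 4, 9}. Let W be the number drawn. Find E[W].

E[W | stage 1] = (7+8+9+10+14)/5 = 48/5.
E[W | stage 2] = (2+5+6+13)/4 = 13/2.
E[W | stage 3] = (1+3+4+9)/4 = 17/4.
E[W] = (6/13)·(48/5) + (2/13)·(13/2) + (5/13)·(17/4) = 1837/260.

1837/260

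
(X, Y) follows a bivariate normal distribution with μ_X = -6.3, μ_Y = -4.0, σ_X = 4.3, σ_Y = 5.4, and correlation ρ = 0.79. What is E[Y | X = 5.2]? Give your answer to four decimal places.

The regression of Y on X has slope ρ·σ_Y/σ_X and passes through (μ_X, μ_Y).
E[Y | X=5.2] = -4.0 + (0.79)·(5.4/4.3)·(5.2 − (-6.3)) = -4.0 + (0.992093)·(11.5) = 7.4091.

7.4091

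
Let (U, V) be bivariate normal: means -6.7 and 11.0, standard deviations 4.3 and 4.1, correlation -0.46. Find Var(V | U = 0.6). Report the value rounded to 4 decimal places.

The conditional variance in a bivariate normal is σ_V²(1 − ρ²), independent of x.
Var(V | U=0.6) = (4.1)²·(1 − (-0.46)²) = 16.81·0.7884 = 13.2530.

13.2530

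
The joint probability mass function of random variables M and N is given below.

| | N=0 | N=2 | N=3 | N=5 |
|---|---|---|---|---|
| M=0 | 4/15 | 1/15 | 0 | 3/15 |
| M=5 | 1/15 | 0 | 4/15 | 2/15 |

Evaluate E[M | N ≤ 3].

5/2

P(N ≤ 3) = 2/3.
Summing M·P(M=x,N=y) over the conditioning event gives 5/3.
E[M | N ≤ 3] = (5/3) / (2/3) = 5/2.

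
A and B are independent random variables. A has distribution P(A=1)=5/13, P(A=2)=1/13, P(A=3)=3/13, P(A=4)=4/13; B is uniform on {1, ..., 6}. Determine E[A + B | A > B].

102/19

P(A > B) = 19/78.
Summing (A+B)·P(x,y) over outcomes with A > B gives 17/13.
E[A + B | A > B] = (17/13) / (19/78) = 102/19.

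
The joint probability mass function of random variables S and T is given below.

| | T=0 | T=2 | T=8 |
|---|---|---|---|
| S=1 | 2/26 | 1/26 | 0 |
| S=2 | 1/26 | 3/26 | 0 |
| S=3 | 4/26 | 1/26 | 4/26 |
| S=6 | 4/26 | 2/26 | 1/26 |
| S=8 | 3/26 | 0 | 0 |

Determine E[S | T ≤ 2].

86/21

P(T ≤ 2) = 21/26.
Summing S·P(S=x,T=y) over the conditioning event gives 43/13.
E[S | T ≤ 2] = (43/13) / (21/26) = 86/21.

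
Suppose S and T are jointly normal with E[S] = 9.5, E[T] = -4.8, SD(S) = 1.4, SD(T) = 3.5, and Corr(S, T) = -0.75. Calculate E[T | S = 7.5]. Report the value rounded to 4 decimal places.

-1.0500

The regression of T on S has slope ρ·σ_T/σ_S and passes through (μ_S, μ_T).
E[T | S=7.5] = -4.8 + (-0.75)·(3.5/1.4)·(7.5 − (9.5)) = -4.8 + (-1.875)·(-2) = -1.0500.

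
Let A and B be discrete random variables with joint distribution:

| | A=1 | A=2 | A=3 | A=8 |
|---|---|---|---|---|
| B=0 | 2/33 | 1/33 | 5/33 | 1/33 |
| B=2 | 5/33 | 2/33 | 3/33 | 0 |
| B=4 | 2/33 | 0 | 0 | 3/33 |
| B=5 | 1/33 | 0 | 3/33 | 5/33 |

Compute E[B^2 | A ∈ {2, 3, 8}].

268/23

P(A ∈ {2, 3, 8}) = 23/33.
Σ B^2·P over the event = 0·(1/33) + 4·(2/33) + 0·(5/33) + 4·(3/33) + 25·(3/33) + 0·(1/33) + 16·(3/33) + 25·(5/33) = 268/33.
E[B^2 | A ∈ {2, 3, 8}] = (268/33) / (23/33) = 268/23.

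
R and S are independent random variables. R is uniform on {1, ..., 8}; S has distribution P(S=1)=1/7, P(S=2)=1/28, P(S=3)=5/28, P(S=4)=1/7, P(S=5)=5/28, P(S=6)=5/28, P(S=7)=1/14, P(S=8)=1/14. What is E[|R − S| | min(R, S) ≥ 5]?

P(min(R, S) ≥ 5) = 1/4.
Summing |R−S|·P(x,y) over outcomes with min(R, S) ≥ 5 gives 5/16.
E[|R − S| | min(R, S) ≥ 5] = (5/16) / (1/4) = 5/4.

5/4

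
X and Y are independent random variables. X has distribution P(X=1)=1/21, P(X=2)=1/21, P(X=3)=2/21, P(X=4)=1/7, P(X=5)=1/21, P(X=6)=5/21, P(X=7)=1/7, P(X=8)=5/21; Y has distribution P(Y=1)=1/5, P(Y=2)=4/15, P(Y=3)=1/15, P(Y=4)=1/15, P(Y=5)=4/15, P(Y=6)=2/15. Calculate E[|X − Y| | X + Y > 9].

P(X + Y > 9) = 131/315.
Summing |X−Y|·P(x,y) over outcomes with X + Y > 9 gives 68/63.
E[|X − Y| | X + Y > 9] = (68/63) / (131/315) = 340/131.

340/131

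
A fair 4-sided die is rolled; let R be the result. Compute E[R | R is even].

Given R is even, R is equally likely to be any of {2, 4}.
E[R | R is even] = (2 + 4) / 2 = 3.

3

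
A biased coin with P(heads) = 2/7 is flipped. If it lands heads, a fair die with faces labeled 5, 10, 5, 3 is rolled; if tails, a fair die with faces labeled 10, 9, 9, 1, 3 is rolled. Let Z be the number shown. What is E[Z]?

87/14

E[Z | heads] = (5+10+5+3)/4 = 23/4.
E[Z | tails] = (10+9+9+1+3)/5 = 32/5.
By the law of total expectation,
E[Z] = (2/7)·(23/4) + (5/7)·(32/5) = 87/14.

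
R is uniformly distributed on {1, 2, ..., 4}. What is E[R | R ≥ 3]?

Given R ≥ 3, R is equally likely to be any of {3, 4}.
E[R | R ≥ 3] = (3 + 4) / 2 = 7/2.

7/2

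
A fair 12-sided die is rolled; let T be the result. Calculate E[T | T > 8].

Given T > 8, T is equally likely to be any of {9, 10, 11, 12}.
E[T | T > 8] = (9 + 10 + 11 + 12) / 4 = 21/2.

21/2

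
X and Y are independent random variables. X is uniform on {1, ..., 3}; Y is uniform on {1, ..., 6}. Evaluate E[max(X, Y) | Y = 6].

Outcomes with Y = 6: (1,6), (2,6), (3,6), each with probability 1/18.
E[max(X, Y) | Y = 6] = (6 + 6 + 6) / 3 = 6.

6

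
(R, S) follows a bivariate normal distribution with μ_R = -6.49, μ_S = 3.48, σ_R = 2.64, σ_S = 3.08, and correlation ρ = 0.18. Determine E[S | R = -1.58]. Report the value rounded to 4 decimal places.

4.5111

For a bivariate normal, E[S | R=x] = μ_S + ρ·(σ_S/σ_R)·(x − μ_R).
E[S | R=-1.58] = 3.48 + (0.18)·(3.08/2.64)·(-1.58 − (-6.49)) = 3.48 + (0.21)·(4.91) = 4.5111.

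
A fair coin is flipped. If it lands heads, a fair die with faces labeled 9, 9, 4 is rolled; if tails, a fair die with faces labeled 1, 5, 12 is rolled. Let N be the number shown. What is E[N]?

E[N | heads] = (9+9+4)/3 = 22/3.
E[N | tails] = (1+5+12)/3 = 6.
E[N] = (1/2)·(22/3) + (1/2)·(6) = 20/3.

20/3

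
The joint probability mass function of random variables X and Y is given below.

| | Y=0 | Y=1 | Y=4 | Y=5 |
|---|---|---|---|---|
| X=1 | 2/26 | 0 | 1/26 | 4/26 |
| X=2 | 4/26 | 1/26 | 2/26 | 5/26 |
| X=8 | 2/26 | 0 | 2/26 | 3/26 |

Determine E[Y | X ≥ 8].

P(X ≥ 8) = 7/26.
Σ Y·P over the event = 0·(2/26) + 4·(2/26) + 5·(3/26) = 23/26.
E[Y | X ≥ 8] = (23/26) / (7/26) = 23/7.

23/7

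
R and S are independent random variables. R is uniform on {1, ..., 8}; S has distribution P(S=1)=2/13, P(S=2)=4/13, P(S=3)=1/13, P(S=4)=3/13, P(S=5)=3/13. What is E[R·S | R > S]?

P(R > S) = 8/13.
Summing RS·P(x,y) over outcomes with R > S gives 1051/104.
E[R·S | R > S] = (1051/104) / (8/13) = 1051/64.

1051/64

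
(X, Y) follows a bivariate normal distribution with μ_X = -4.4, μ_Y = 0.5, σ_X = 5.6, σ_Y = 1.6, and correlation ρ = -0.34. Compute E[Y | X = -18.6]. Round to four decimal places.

E[Y | X=x] = μ_Y + ρ(σ_Y/σ_X)(x − μ_X) for jointly normal variables.
E[Y | X=-18.6] = 0.5 + (-0.34)·(1.6/5.6)·(-18.6 − (-4.4)) = 0.5 + (-0.097143)·(-14.2) = 1.8794.

1.8794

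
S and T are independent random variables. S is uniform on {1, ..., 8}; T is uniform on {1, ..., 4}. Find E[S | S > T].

P(S > T) = 11/16.
Summing S·P(x,y) over outcomes with S > T gives 31/8.
E[S | S > T] = (31/8) / (11/16) = 62/11.

62/11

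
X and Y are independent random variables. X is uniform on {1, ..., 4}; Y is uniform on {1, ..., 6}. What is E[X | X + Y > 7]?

P(X + Y > 7) = 1/4.
Summing X·P(x,y) over outcomes with X + Y > 7 gives 5/6.
E[X | X + Y > 7] = (5/6) / (1/4) = 10/3.

10/3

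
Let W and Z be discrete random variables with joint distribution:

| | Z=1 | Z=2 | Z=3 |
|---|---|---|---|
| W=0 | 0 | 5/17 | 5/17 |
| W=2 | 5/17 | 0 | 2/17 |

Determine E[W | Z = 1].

2

P(Z = 1) = 5/17.
Summing W·P(W=x,Z=y) over the conditioning event gives 10/17.
E[W | Z = 1] = (10/17) / (5/17) = 2.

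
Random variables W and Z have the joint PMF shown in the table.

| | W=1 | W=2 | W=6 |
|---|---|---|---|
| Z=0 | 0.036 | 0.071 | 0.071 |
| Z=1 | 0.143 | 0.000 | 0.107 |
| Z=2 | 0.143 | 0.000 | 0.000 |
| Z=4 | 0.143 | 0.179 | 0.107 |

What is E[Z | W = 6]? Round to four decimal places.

P(W = 6) = 0.285.
Σ Z·P over the event = 0·(0.071) + 1·(0.107) + 4·(0.107) = 0.535.
E[Z | W = 6] = (0.535) / (0.285) = 1.8772.

1.8772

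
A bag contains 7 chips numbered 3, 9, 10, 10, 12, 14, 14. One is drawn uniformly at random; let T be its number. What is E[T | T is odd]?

P(T is odd) = 2/7.
Σ over the event: 3·1/7 + 9·1/7 = 12/7.
E[T | T is odd] = (12/7) / (2/7) = 6.

6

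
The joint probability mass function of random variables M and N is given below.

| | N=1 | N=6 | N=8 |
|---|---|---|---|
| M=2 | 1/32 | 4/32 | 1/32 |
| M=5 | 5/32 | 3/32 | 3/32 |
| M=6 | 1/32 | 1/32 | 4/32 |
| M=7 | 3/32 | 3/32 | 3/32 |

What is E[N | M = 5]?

47/11

P(M = 5) = 11/32.
Σ N·P over the event = 1·(5/32) + 6·(3/32) + 8·(3/32) = 47/32.
E[N | M = 5] = (47/32) / (11/32) = 47/11.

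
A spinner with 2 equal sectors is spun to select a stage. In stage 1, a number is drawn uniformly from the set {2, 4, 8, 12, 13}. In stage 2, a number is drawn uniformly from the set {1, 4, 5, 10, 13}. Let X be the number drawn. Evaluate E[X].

E[X | stage 1] = (2+4+8+12+13)/5 = 39/5.
E[X | stage 2] = (1+4+5+10+13)/5 = 33/5.
By the law of total expectation,
E[X] = (1/2)·(39/5) + (1/2)·(33/5) = 36/5.

36/5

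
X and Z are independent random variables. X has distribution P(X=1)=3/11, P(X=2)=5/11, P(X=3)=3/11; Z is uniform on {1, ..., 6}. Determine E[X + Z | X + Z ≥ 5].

289/44

P(X + Z ≥ 5) = 2/3.
Summing (X+Z)·P(x,y) over outcomes with X + Z ≥ 5 gives 289/66.
E[X + Z | X + Z ≥ 5] = (289/66) / (2/3) = 289/44.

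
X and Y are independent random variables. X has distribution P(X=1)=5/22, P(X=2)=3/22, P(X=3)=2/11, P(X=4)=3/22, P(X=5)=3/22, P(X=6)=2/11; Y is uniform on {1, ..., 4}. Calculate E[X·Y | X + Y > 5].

P(X + Y > 5) = 6/11.
Summing XY·P(x,y) over outcomes with X + Y > 5 gives 303/44.
E[X·Y | X + Y > 5] = (303/44) / (6/11) = 101/8.

101/8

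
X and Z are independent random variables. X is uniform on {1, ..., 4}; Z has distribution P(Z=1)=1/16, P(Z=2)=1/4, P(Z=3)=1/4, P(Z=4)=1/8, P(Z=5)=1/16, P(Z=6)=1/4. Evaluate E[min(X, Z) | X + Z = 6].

25/11

P(X + Z = 6) = 11/64.
Summing min(X,Z)·P(x,y) over outcomes with X + Z = 6 gives 25/64.
E[min(X, Z) | X + Z = 6] = (25/64) / (11/64) = 25/11.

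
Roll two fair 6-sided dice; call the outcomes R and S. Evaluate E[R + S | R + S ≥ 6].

P(R + S ≥ 6) = 13/18.
Summing (R+S)·P(x,y) over outcomes with R + S ≥ 6 gives 53/9.
E[R + S | R + S ≥ 6] = (53/9) / (13/18) = 106/13.

106/13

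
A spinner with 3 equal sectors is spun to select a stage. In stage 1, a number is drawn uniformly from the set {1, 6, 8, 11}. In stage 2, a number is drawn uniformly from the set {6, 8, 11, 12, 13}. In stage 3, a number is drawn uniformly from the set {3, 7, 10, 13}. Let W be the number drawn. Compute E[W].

E[W | stage 1] = (1+6+8+11)/4 = 13/2.
E[W | stage 2] = (6+8+11+12+13)/5 = 10.
E[W | stage 3] = (3+7+10+13)/4 = 33/4.
By the law of total expectation,
E[W] = (1/3)·(13/2) + (1/3)·(10) + (1/3)·(33/4) = 33/4.

33/4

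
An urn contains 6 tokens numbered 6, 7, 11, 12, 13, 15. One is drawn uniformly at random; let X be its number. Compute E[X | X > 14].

P(X > 14) = 1/6.
Σ over the event: 15·1/6 = 5/2.
E[X | X > 14] = (5/2) / (1/6) = 15.

15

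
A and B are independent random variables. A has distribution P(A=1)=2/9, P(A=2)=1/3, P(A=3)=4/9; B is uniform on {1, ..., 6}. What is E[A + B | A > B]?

45/11

P(A > B) = 11/54.
Summing (A+B)·P(x,y) over outcomes with A > B gives 5/6.
E[A + B | A > B] = (5/6) / (11/54) = 45/11.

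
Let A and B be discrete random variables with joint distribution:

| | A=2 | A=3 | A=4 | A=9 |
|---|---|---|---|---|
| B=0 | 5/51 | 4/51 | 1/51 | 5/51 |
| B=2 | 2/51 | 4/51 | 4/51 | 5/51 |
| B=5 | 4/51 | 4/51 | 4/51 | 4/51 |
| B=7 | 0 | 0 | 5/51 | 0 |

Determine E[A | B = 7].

P(B = 7) = 5/51.
Σ A·P over the event = 4·(5/51) = 20/51.
E[A | B = 7] = (20/51) / (5/51) = 4.

4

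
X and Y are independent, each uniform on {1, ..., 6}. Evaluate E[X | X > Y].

14/3

P(X > Y) = 5/12.
Summing X·P(x,y) over outcomes with X > Y gives 35/18.
E[X | X > Y] = (35/18) / (5/12) = 14/3.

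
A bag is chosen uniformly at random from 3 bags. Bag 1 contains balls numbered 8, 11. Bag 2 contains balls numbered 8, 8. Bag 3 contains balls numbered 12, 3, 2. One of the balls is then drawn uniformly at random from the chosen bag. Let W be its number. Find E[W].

E[W | bag 1] = (8+11)/2 = 19/2.
E[W | bag 2] = (8+8)/2 = 8.
E[W | bag 3] = (12+3+2)/3 = 17/3.
E[W] = (1/3)·(19/2) + (1/3)·(8) + (1/3)·(17/3) = 139/18.

139/18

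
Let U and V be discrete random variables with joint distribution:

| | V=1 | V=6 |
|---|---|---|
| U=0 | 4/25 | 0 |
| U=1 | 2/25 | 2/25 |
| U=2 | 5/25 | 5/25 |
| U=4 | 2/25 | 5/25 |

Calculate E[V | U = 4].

P(U = 4) = 7/25.
Σ V·P over the event = 1·(2/25) + 6·(5/25) = 32/25.
E[V | U = 4] = (32/25) / (7/25) = 32/7.

32/7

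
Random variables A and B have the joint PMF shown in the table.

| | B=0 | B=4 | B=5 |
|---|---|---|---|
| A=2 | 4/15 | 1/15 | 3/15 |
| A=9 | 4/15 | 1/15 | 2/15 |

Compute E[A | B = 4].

P(B = 4) = 2/15.
Σ A·P over the event = 2·(1/15) + 9·(1/15) = 11/15.
E[A | B = 4] = (11/15) / (2/15) = 11/2.

11/2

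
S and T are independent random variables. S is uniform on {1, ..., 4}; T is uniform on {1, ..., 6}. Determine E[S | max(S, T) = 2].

Outcomes with max(S, T) = 2: (1,2), (2,1), (2,2), each with probability 1/24.
E[S | max(S, T) = 2] = (1 + 2 + 2) / 3 = 5/3.

5/3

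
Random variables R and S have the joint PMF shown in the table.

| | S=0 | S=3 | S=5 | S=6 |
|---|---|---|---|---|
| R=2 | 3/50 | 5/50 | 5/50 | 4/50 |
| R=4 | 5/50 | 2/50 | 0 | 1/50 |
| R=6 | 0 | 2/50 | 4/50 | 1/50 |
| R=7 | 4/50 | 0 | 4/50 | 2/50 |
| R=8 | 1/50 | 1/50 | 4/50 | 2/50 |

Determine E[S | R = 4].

3/2

P(R = 4) = 4/25.
Σ S·P over the event = 0·(5/50) + 3·(2/50) + 6·(1/50) = 6/25.
E[S | R = 4] = (6/25) / (4/25) = 3/2.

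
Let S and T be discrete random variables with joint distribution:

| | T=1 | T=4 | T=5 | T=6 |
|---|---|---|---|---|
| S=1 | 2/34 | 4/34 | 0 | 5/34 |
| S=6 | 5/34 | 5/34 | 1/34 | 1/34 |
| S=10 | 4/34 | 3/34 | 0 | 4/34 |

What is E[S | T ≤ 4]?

136/23

P(T ≤ 4) = 23/34.
Σ S·P over the event = 1·(2/34) + 1·(4/34) + 6·(5/34) + 6·(5/34) + 10·(4/34) + 10·(3/34) = 4.
E[S | T ≤ 4] = (4) / (23/34) = 136/23.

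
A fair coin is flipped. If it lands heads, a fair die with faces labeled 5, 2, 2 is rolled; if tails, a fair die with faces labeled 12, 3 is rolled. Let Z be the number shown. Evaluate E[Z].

E[Z | heads] = (5+2+2)/3 = 3.
E[Z | tails] = (12+3)/2 = 15/2.
E[Z] = (1/2)·(3) + (1/2)·(15/2) = 21/4.

21/4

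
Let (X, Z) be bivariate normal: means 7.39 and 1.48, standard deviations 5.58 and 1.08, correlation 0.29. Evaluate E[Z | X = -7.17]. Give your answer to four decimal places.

0.6628

The regression of Z on X has slope ρ·σ_Z/σ_X and passes through (μ_X, μ_Z).
E[Z | X=-7.17] = 1.48 + (0.29)·(1.08/5.58)·(-7.17 − (7.39)) = 1.48 + (0.056129)·(-14.56) = 0.6628.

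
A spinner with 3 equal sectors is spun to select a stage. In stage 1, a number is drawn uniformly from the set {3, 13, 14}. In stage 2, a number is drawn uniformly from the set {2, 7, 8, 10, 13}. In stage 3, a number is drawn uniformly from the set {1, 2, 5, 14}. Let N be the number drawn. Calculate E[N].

47/6

E[N | stage 1] = (3+13+14)/3 = 10.
E[N | stage 2] = (2+7+8+10+13)/5 = 8.
E[N | stage 3] = (1+2+5+14)/4 = 11/2.
E[N] = (1/3)·(10) + (1/3)·(8) + (1/3)·(11/2) = 47/6.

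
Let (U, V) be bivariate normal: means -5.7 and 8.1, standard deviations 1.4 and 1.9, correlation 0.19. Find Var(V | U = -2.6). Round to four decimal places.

3.4797

For a bivariate normal, Var(V | U=x) = σ_V²(1 − ρ²).
Var(V | U=-2.6) = (1.9)²·(1 − (0.19)²) = 3.61·0.9639 = 3.4797.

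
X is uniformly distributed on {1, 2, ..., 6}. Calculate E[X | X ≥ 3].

9/2

Given X ≥ 3, X is equally likely to be any of {3, 4, 5, 6}.
E[X | X ≥ 3] = (3 + 4 + 5 + 6) / 4 = 9/2.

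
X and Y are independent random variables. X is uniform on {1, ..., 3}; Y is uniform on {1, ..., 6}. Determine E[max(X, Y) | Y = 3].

3

Outcomes with Y = 3: (1,3), (2,3), (3,3), each with probability 1/18.
E[max(X, Y) | Y = 3] = (3 + 3 + 3) / 3 = 3.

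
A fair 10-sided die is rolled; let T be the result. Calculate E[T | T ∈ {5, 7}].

6

P(T ∈ {5, 7}) = 1/5.
Σ over the event: 5·1/10 + 7·1/10 = 6/5.
E[T | T ∈ {5, 7}] = (6/5) / (1/5) = 6.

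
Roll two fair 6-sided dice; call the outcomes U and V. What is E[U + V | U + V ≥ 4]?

244/33

P(U + V ≥ 4) = 11/12.
Summing (U+V)·P(x,y) over outcomes with U + V ≥ 4 gives 61/9.
E[U + V | U + V ≥ 4] = (61/9) / (11/12) = 244/33.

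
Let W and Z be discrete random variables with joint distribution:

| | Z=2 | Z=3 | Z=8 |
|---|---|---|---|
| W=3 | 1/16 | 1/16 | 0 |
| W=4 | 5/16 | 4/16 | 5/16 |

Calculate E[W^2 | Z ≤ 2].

89/6

P(Z ≤ 2) = 3/8.
Σ W^2·P over the event = 9·(1/16) + 16·(5/16) = 89/16.
E[W^2 | Z ≤ 2] = (89/16) / (3/8) = 89/6.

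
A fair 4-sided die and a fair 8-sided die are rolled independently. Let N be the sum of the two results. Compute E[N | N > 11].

12

P(N > 11) = 1/32.
Σ over the event: 12·1/32 = 3/8.
E[N | N > 11] = (3/8) / (1/32) = 12.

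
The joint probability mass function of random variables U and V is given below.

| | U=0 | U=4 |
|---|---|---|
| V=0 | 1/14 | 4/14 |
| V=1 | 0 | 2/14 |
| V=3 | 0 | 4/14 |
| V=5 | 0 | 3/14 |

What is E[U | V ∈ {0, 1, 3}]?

P(V ∈ {0, 1, 3}) = 11/14.
Σ U·P over the event = 0·(1/14) + 4·(4/14) + 4·(2/14) + 4·(4/14) = 20/7.
E[U | V ∈ {0, 1, 3}] = (20/7) / (11/14) = 40/11.

40/11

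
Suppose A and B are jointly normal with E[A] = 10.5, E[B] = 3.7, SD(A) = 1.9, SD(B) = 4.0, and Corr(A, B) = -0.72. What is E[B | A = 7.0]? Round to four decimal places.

9.0053

E[B | A=x] = μ_B + ρ(σ_B/σ_A)(x − μ_A) for jointly normal variables.
E[B | A=7.0] = 3.7 + (-0.72)·(4.0/1.9)·(7.0 − (10.5)) = 3.7 + (-1.5158)·(-3.5) = 9.0053.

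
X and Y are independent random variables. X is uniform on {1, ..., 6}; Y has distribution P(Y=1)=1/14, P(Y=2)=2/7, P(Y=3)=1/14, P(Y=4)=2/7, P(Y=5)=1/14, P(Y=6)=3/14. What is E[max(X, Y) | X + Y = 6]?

P(X + Y = 6) = 11/84.
Summing max(X,Y)·P(x,y) over outcomes with X + Y = 6 gives 15/28.
E[max(X, Y) | X + Y = 6] = (15/28) / (11/84) = 45/11.

45/11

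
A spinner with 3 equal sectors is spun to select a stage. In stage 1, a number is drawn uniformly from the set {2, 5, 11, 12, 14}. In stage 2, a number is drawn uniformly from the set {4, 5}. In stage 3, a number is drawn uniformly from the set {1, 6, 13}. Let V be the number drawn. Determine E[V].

599/90

E[V | stage 1] = (2+5+11+12+14)/5 = 44/5.
E[V | stage 2] = (4+5)/2 = 9/2.
E[V | stage 3] = (1+6+13)/3 = 20/3.
E[V] = (1/3)·(44/5) + (1/3)·(9/2) + (1/3)·(20/3) = 599/90.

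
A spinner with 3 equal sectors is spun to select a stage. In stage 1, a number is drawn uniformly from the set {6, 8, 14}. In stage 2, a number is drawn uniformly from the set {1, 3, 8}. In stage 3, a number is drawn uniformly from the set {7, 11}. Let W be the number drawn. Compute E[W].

67/9

E[W | stage 1] = (6+8+14)/3 = 28/3.
E[W | stage 2] = (1+3+8)/3 = 4.
E[W | stage 3] = (7+11)/2 = 9.
By the law of total expectation,
E[W] = (1/3)·(28/3) + (1/3)·(4) + (1/3)·(9) = 67/9.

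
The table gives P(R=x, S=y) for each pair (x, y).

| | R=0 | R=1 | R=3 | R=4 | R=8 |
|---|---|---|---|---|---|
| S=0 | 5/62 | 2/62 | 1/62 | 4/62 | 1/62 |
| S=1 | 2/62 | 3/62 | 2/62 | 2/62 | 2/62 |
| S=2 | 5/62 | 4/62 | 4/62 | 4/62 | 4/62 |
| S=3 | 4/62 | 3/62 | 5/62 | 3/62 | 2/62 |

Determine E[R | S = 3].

P(S = 3) = 17/62.
Σ R·P over the event = 0·(4/62) + 1·(3/62) + 3·(5/62) + 4·(3/62) + 8·(2/62) = 23/31.
E[R | S = 3] = (23/31) / (17/62) = 46/17.

46/17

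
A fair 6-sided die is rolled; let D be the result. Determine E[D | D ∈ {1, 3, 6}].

10/3

P(D ∈ {1, 3, 6}) = 1/2.
Σ over the event: 1·1/6 + 3·1/6 + 6·1/6 = 5/3.
E[D | D ∈ {1, 3, 6}] = (5/3) / (1/2) = 10/3.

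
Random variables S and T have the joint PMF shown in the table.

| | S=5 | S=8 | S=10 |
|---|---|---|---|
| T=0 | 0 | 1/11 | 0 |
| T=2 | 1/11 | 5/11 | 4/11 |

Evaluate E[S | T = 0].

8

P(T = 0) = 1/11.
Σ S·P over the event = 8·(1/11) = 8/11.
E[S | T = 0] = (8/11) / (1/11) = 8.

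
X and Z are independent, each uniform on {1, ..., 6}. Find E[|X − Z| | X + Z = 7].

Outcomes with X + Z = 7: (1,6), (2,5), (3,4), (4,3), (5,2), (6,1), each with probability 1/36.
E[|X − Z| | X + Z = 7] = (5 + 3 + 1 + 1 + 3 + 5) / 6 = 3.

3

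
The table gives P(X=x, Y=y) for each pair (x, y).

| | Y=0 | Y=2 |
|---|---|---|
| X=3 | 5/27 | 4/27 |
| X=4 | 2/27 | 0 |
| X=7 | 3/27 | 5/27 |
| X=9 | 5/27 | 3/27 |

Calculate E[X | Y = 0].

P(Y = 0) = 5/9.
Σ X·P over the event = 3·(5/27) + 4·(2/27) + 7·(3/27) + 9·(5/27) = 89/27.
E[X | Y = 0] = (89/27) / (5/9) = 89/15.

89/15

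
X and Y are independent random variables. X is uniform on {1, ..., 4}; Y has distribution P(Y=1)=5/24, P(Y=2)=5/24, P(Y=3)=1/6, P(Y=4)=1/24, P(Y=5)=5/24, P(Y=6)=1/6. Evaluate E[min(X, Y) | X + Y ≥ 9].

P(X + Y ≥ 9) = 13/96.
Summing min(X,Y)·P(x,y) over outcomes with X + Y ≥ 9 gives 1/2.
E[min(X, Y) | X + Y ≥ 9] = (1/2) / (13/96) = 48/13.

48/13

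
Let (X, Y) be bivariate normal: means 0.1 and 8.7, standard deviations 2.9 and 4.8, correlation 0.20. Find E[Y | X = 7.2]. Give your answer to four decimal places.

The regression of Y on X has slope ρ·σ_Y/σ_X and passes through (μ_X, μ_Y).
E[Y | X=7.2] = 8.7 + (0.20)·(4.8/2.9)·(7.2 − (0.1)) = 8.7 + (0.33103)·(7.1) = 11.0503.

11.0503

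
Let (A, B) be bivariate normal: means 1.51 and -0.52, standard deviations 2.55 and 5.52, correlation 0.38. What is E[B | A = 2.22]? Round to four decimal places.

For a bivariate normal, E[B | A=x] = μ_B + ρ·(σ_B/σ_A)·(x − μ_A).
E[B | A=2.22] = -0.52 + (0.38)·(5.52/2.55)·(2.22 − (1.51)) = -0.52 + (0.82259)·(0.71) = 0.0640.

0.0640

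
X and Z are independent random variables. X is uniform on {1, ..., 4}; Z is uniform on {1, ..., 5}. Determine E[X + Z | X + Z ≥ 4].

6

P(X + Z ≥ 4) = 17/20.
Summing (X+Z)·P(x,y) over outcomes with X + Z ≥ 4 gives 51/10.
E[X + Z | X + Z ≥ 4] = (51/10) / (17/20) = 6.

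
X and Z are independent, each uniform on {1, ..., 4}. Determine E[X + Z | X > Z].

Outcomes with X > Z: (2,1), (3,1), (3,2), (4,1), (4,2), (4,3), each with probability 1/16.
E[X + Z | X > Z] = (3 + 4 + 5 + 5 + 6 + 7) / 6 = 5.

5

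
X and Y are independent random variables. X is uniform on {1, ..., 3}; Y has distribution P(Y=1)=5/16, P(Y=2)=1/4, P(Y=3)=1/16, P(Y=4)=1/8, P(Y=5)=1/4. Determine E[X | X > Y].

37/14

P(X > Y) = 7/24.
Summing X·P(x,y) over outcomes with X > Y gives 37/48.
E[X | X > Y] = (37/48) / (7/24) = 37/14.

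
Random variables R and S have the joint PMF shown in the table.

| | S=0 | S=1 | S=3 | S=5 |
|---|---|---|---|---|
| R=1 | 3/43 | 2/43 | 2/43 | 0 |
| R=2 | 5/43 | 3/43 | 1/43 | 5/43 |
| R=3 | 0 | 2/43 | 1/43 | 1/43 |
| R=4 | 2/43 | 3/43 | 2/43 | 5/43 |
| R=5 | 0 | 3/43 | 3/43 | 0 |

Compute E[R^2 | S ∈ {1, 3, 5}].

386/33

P(S ∈ {1, 3, 5}) = 33/43.
Summing R^2·P(R=x,S=y) over the conditioning event gives 386/43.
E[R^2 | S ∈ {1, 3, 5}] = (386/43) / (33/43) = 386/33.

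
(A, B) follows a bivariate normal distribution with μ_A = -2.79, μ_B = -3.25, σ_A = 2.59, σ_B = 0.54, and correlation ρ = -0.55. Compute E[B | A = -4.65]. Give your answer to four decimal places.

For a bivariate normal, E[B | A=x] = μ_B + ρ·(σ_B/σ_A)·(x − μ_A).
E[B | A=-4.65] = -3.25 + (-0.55)·(0.54/2.59)·(-4.65 − (-2.79)) = -3.25 + (-0.11467)·(-1.86) = -3.0367.

-3.0367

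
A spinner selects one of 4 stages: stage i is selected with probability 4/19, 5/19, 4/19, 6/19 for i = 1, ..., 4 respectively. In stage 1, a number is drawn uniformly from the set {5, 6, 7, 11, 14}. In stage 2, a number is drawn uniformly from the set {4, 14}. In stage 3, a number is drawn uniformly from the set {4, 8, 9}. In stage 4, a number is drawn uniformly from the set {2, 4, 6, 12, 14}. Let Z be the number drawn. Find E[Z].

153/19

E[Z | stage 1] = (5+6+7+11+14)/5 = 43/5.
E[Z | stage 2] = (4+14)/2 = 9.
E[Z | stage 3] = (4+8+9)/3 = 7.
E[Z | stage 4] = (2+4+6+12+14)/5 = 38/5.
By the law of total expectation,
E[Z] = (4/19)·(43/5) + (5/19)·(9) + (4/19)·(7) + (6/19)·(38/5) = 153/19.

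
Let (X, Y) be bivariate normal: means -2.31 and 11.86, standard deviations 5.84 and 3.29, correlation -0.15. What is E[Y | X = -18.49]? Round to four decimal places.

13.2273

E[Y | X=x] = μ_Y + ρ(σ_Y/σ_X)(x − μ_X) for jointly normal variables.
E[Y | X=-18.49] = 11.86 + (-0.15)·(3.29/5.84)·(-18.49 − (-2.31)) = 11.86 + (-0.084503)·(-16.18) = 13.2273.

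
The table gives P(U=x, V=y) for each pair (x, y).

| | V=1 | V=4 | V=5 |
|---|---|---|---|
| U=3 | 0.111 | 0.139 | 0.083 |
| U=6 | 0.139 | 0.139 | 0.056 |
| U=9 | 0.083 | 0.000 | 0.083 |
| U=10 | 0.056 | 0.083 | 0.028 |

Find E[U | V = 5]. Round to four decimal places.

6.4480

P(V = 5) = 0.250.
Σ U·P over the event = 3·(0.083) + 6·(0.056) + 9·(0.083) + 10·(0.028) = 1.612.
E[U | V = 5] = (1.612) / (0.250) = 6.4480.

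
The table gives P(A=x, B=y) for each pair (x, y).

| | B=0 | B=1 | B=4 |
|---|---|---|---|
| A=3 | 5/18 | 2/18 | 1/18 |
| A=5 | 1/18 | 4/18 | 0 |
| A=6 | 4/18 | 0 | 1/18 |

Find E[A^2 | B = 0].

107/5

P(B = 0) = 5/9.
Σ A^2·P over the event = 9·(5/18) + 25·(1/18) + 36·(4/18) = 107/9.
E[A^2 | B = 0] = (107/9) / (5/9) = 107/5.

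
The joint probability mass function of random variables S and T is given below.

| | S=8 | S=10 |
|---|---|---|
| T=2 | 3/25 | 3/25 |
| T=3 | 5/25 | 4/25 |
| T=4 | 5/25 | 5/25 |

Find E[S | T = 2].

P(T = 2) = 6/25.
Summing S·P(S=x,T=y) over the conditioning event gives 54/25.
E[S | T = 2] = (54/25) / (6/25) = 9.

9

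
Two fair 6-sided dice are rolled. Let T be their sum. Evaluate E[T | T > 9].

P(T > 9) = 1/6.
Σ over the event: 10·1/12 + 11·1/18 + 12·1/36 = 16/9.
E[T | T > 9] = (16/9) / (1/6) = 32/3.

32/3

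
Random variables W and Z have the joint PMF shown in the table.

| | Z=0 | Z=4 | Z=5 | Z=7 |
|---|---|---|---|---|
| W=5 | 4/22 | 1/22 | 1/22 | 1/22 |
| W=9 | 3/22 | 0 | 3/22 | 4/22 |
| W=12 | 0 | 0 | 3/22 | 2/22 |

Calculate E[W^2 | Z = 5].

100

P(Z = 5) = 7/22.
Σ W^2·P over the event = 25·(1/22) + 81·(3/22) + 144·(3/22) = 350/11.
E[W^2 | Z = 5] = (350/11) / (7/22) = 100.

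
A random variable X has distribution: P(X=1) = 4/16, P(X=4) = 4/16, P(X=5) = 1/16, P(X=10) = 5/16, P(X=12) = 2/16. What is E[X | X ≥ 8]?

74/7

P(X ≥ 8) = 7/16.
Σ over the event: 10·5/16 + 12·1/8 = 37/8.
E[X | X ≥ 8] = (37/8) / (7/16) = 74/7.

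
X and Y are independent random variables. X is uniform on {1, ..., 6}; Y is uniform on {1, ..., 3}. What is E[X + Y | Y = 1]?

9/2

Outcomes with Y = 1: (1,1), (2,1), (3,1), (4,1), (5,1), (6,1), each with probability 1/18.
E[X + Y | Y = 1] = (2 + 3 + 4 + 5 + 6 + 7) / 6 = 9/2.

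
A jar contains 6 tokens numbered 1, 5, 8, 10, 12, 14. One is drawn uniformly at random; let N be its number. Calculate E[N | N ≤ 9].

P(N ≤ 9) = 1/2.
Σ over the event: 1·1/6 + 5·1/6 + 8·1/6 = 7/3.
E[N | N ≤ 9] = (7/3) / (1/2) = 14/3.

14/3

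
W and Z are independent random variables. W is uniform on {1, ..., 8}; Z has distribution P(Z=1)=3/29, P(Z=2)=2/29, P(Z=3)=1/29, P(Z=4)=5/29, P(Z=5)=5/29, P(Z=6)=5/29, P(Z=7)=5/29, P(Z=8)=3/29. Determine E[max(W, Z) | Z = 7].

P(Z = 7) = 5/29.
Summing max(W,Z)·P(x,y) over outcomes with Z = 7 gives 285/232.
E[max(W, Z) | Z = 7] = (285/232) / (5/29) = 57/8.

57/8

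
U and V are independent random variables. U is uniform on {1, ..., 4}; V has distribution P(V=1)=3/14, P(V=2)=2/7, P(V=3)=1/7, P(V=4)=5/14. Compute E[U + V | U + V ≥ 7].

89/12

P(U + V ≥ 7) = 3/14.
Summing (U+V)·P(x,y) over outcomes with U + V ≥ 7 gives 89/56.
E[U + V | U + V ≥ 7] = (89/56) / (3/14) = 89/12.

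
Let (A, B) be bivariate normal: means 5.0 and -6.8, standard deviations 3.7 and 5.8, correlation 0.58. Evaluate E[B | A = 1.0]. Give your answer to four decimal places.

E[B | A=x] = μ_B + ρ(σ_B/σ_A)(x − μ_A) for jointly normal variables.
E[B | A=1.0] = -6.8 + (0.58)·(5.8/3.7)·(1.0 − (5.0)) = -6.8 + (0.90919)·(-4) = -10.4368.

-10.4368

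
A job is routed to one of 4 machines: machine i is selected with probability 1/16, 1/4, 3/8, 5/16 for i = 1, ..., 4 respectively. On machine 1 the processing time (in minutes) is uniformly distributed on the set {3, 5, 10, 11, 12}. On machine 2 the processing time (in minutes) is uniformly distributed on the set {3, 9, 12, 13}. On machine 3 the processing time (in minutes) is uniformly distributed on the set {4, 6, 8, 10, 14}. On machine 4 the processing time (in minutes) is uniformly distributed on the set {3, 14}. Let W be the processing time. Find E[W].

E[W | machine 1] = (3+5+10+11+12)/5 = 41/5.
E[W | machine 2] = (3+9+12+13)/4 = 37/4.
E[W | machine 3] = (4+6+8+10+14)/5 = 42/5.
E[W | machine 4] = (3+14)/2 = 17/2.
E[W] = (1/16)·(41/5) + (1/4)·(37/4) + (3/8)·(42/5) + (5/16)·(17/2) = 1381/160.

1381/160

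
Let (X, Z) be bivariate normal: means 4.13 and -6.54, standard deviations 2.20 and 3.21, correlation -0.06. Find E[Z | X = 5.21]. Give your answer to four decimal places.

-6.6345

E[Z | X=x] = μ_Z + ρ(σ_Z/σ_X)(x − μ_X) for jointly normal variables.
E[Z | X=5.21] = -6.54 + (-0.06)·(3.21/2.20)·(5.21 − (4.13)) = -6.54 + (-0.087545)·(1.08) = -6.6345.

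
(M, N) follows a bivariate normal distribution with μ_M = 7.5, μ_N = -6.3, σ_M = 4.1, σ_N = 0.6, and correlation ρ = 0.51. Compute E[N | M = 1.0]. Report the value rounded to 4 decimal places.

-6.7851

The regression of N on M has slope ρ·σ_N/σ_M and passes through (μ_M, μ_N).
E[N | M=1.0] = -6.3 + (0.51)·(0.6/4.1)·(1.0 − (7.5)) = -6.3 + (0.074634)·(-6.5) = -6.7851.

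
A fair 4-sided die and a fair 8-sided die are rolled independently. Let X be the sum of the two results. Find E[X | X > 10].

34/3

P(X > 10) = 3/32.
Σ over the event: 11·1/16 + 12·1/32 = 17/16.
E[X | X > 10] = (17/16) / (3/32) = 34/3.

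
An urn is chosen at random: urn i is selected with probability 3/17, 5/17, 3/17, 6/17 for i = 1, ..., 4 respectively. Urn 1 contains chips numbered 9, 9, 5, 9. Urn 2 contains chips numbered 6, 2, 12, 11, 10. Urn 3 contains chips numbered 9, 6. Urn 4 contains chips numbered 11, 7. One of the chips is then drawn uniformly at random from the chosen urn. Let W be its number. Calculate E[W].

E[W | urn 1] = (9+9+5+9)/4 = 8.
E[W | urn 2] = (6+2+12+11+10)/5 = 41/5.
E[W | urn 3] = (9+6)/2 = 15/2.
E[W | urn 4] = (11+7)/2 = 9.
E[W] = (3/17)·(8) + (5/17)·(41/5) + (3/17)·(15/2) + (6/17)·(9) = 283/34.

283/34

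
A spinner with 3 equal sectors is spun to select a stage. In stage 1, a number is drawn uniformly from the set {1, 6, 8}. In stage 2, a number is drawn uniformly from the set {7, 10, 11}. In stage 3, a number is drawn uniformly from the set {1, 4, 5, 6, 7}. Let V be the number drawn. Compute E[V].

284/45

E[V | stage 1] = (1+6+8)/3 = 5.
E[V | stage 2] = (7+10+11)/3 = 28/3.
E[V | stage 3] = (1+4+5+6+7)/5 = 23/5.
E[V] = (1/3)·(5) + (1/3)·(28/3) + (1/3)·(23/5) = 284/45.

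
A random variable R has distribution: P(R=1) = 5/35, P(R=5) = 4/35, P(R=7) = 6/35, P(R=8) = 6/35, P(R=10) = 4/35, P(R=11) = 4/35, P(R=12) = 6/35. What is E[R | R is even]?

P(R is even) = 16/35.
Σ over the event: 8·6/35 + 10·4/35 + 12·6/35 = 32/7.
E[R | R is even] = (32/7) / (16/35) = 10.

10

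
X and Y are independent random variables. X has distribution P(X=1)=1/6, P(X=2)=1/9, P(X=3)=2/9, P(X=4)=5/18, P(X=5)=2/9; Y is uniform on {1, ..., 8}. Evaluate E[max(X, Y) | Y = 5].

P(Y = 5) = 1/8.
Summing max(X,Y)·P(x,y) over outcomes with Y = 5 gives 5/8.
E[max(X, Y) | Y = 5] = (5/8) / (1/8) = 5.

5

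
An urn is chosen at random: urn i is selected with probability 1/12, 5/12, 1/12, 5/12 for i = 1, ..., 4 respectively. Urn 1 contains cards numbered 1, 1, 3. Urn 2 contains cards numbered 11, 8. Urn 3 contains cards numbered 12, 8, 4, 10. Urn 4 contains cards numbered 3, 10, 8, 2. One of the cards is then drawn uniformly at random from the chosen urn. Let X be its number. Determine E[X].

E[X | urn 1] = (1+1+3)/3 = 5/3.
E[X | urn 2] = (11+8)/2 = 19/2.
E[X | urn 3] = (12+8+4+10)/4 = 17/2.
E[X | urn 4] = (3+10+8+2)/4 = 23/4.
E[X] = (1/12)·(5/3) + (5/12)·(19/2) + (1/12)·(17/2) + (5/12)·(23/4) = 1037/144.

1037/144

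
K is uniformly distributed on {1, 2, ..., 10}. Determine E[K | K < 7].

7/2

Given K < 7, K is equally likely to be any of {1, 2, 3, 4, 5, 6}.
E[K | K < 7] = (1 + 2 + 3 + 4 + 5 + 6) / 6 = 7/2.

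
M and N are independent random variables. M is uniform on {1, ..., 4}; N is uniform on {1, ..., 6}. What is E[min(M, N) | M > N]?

5/3

Outcomes with M > N: (2,1), (3,1), (3,2), (4,1), (4,2), (4,3), each with probability 1/24.
E[min(M, N) | M > N] = (1 + 1 + 2 + 1 + 2 + 3) / 6 = 5/3.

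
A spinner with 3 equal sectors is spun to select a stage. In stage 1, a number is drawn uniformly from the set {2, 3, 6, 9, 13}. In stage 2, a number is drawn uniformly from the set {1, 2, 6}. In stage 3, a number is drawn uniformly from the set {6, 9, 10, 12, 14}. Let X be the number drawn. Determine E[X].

33/5

E[X | stage 1] = (2+3+6+9+13)/5 = 33/5.
E[X | stage 2] = (1+2+6)/3 = 3.
E[X | stage 3] = (6+9+10+12+14)/5 = 51/5.
By the law of total expectation,
E[X] = (1/3)·(33/5) + (1/3)·(3) + (1/3)·(51/5) = 33/5.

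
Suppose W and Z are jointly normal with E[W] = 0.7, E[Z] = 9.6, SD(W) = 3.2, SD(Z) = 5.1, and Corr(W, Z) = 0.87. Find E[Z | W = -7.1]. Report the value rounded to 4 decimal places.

E[Z | W=x] = μ_Z + ρ(σ_Z/σ_W)(x − μ_W) for jointly normal variables.
E[Z | W=-7.1] = 9.6 + (0.87)·(5.1/3.2)·(-7.1 − (0.7)) = 9.6 + (1.38656)·(-7.8) = -1.2152.

-1.2152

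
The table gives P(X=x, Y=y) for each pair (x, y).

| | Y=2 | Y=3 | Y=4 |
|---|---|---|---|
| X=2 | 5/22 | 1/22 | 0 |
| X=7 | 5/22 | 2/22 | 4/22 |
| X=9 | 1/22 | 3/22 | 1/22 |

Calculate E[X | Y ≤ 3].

97/17

P(Y ≤ 3) = 17/22.
Σ X·P over the event = 2·(5/22) + 2·(1/22) + 7·(5/22) + 7·(2/22) + 9·(1/22) + 9·(3/22) = 97/22.
E[X | Y ≤ 3] = (97/22) / (17/22) = 97/17.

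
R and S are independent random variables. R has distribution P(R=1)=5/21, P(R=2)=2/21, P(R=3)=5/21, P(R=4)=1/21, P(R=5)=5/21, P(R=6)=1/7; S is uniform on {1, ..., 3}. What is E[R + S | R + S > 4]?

P(R + S > 4) = 13/21.
Summing (R+S)·P(x,y) over outcomes with R + S > 4 gives 260/63.
E[R + S | R + S > 4] = (260/63) / (13/21) = 20/3.

20/3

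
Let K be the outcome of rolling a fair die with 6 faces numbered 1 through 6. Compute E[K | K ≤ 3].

2

Given K ≤ 3, K is equally likely to be any of {1, 2, 3}.
E[K | K ≤ 3] = (1 + 2 + 3) / 3 = 2.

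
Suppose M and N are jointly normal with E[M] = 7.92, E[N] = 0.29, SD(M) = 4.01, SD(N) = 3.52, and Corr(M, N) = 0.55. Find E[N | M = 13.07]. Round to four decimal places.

2.7764

The regression of N on M has slope ρ·σ_N/σ_M and passes through (μ_M, μ_N).
E[N | M=13.07] = 0.29 + (0.55)·(3.52/4.01)·(13.07 − (7.92)) = 0.29 + (0.48279)·(5.15) = 2.7764.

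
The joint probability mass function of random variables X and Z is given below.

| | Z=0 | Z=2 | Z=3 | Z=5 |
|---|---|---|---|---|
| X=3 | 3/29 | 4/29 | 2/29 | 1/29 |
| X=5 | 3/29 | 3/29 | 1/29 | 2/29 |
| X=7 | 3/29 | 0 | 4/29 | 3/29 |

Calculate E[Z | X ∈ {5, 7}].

46/19

P(X ∈ {5, 7}) = 19/29.
Σ Z·P over the event = 0·(3/29) + 2·(3/29) + 3·(1/29) + 5·(2/29) + 0·(3/29) + 3·(4/29) + 5·(3/29) = 46/29.
E[Z | X ∈ {5, 7}] = (46/29) / (19/29) = 46/19.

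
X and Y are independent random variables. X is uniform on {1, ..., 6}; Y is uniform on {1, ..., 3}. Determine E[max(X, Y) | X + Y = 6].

P(X + Y = 6) = 1/6.
Summing max(X,Y)·P(x,y) over outcomes with X + Y = 6 gives 2/3.
E[max(X, Y) | X + Y = 6] = (2/3) / (1/6) = 4.

4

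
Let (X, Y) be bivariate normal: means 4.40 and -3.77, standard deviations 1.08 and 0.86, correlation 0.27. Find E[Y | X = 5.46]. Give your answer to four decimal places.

-3.5421

For a bivariate normal, E[Y | X=x] = μ_Y + ρ·(σ_Y/σ_X)·(x − μ_X).
E[Y | X=5.46] = -3.77 + (0.27)·(0.86/1.08)·(5.46 − (4.40)) = -3.77 + (0.215)·(1.06) = -3.5421.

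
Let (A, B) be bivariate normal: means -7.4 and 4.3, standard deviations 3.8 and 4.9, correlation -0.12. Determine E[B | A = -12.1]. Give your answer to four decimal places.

5.0273

The regression of B on A has slope ρ·σ_B/σ_A and passes through (μ_A, μ_B).
E[B | A=-12.1] = 4.3 + (-0.12)·(4.9/3.8)·(-12.1 − (-7.4)) = 4.3 + (-0.15474)·(-4.7) = 5.0273.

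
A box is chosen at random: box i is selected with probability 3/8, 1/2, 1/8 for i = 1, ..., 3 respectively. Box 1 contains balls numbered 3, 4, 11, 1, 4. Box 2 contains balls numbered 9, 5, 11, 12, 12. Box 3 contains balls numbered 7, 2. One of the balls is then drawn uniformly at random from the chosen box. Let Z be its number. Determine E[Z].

E[Z | box 1] = (3+4+11+1+4)/5 = 23/5.
E[Z | box 2] = (9+5+11+12+12)/5 = 49/5.
E[Z | box 3] = (7+2)/2 = 9/2.
E[Z] = (3/8)·(23/5) + (1/2)·(49/5) + (1/8)·(9/2) = 115/16.

115/16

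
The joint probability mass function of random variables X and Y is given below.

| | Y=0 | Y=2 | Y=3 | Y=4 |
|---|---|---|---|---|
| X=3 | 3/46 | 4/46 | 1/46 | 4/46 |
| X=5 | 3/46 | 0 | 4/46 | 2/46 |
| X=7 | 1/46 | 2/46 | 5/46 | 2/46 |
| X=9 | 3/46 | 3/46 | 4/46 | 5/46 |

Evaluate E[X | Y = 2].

P(Y = 2) = 9/46.
Σ X·P over the event = 3·(4/46) + 7·(2/46) + 9·(3/46) = 53/46.
E[X | Y = 2] = (53/46) / (9/46) = 53/9.

53/9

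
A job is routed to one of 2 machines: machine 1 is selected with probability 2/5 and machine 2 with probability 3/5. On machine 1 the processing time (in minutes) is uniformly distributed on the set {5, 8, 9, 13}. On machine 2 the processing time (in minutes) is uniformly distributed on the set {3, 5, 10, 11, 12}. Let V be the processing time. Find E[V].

421/50

E[V | machine 1] = (5+8+9+13)/4 = 35/4.
E[V | machine 2] = (3+5+10+11+12)/5 = 41/5.
By the law of total expectation,
E[V] = (2/5)·(35/4) + (3/5)·(41/5) = 421/50.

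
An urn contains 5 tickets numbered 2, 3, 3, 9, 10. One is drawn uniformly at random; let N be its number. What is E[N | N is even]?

P(N is even) = 2/5.
Σ over the event: 2·1/5 + 10·1/5 = 12/5.
E[N | N is even] = (12/5) / (2/5) = 6.

6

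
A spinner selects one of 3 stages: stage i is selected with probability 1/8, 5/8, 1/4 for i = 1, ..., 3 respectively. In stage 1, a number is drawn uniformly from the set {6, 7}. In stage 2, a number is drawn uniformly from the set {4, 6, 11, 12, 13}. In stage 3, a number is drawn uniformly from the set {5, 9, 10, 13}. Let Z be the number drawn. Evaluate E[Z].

E[Z | stage 1] = (6+7)/2 = 13/2.
E[Z | stage 2] = (4+6+11+12+13)/5 = 46/5.
E[Z | stage 3] = (5+9+10+13)/4 = 37/4.
By the law of total expectation,
E[Z] = (1/8)·(13/2) + (5/8)·(46/5) + (1/4)·(37/4) = 71/8.

71/8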